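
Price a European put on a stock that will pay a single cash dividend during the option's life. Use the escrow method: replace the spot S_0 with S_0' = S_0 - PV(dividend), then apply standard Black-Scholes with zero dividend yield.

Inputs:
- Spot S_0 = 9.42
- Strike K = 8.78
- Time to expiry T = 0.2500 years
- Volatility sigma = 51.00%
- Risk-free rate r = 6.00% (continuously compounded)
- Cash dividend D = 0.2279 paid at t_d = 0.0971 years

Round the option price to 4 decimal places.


PV(D) = D * exp(-r * t_d) = 0.2279 * 0.99419094 = 0.22657611
S_0' = S_0 - PV(D) = 9.4200 - 0.22657611 = 9.19342389
d1 = (ln(S_0'/K) + (r + sigma^2/2)*T) / (sigma*sqrt(T)) = 0.36676285
d2 = d1 - sigma*sqrt(T) = 0.11176285
exp(-rT) = 0.98511194
N(-d1) = 0.35689796; N(-d2) = 0.45550572
P = K * exp(-rT) * N(-d2) - S_0' * N(-d1) = 8.7800 * 0.98511194 * 0.45550572 - 9.19342389 * 0.35689796 = 0.6587

Answer: Price = 0.6587


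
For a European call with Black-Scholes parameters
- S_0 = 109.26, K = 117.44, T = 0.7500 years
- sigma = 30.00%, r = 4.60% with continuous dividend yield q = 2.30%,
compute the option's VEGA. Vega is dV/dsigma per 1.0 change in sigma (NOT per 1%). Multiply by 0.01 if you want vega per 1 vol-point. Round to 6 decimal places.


Answer: Vega = 36.979825

Derivation:
d1 = -0.0815880681; d2 = -0.3413956893
phi(d1) = 0.3976166855; exp(-qT) = 0.9828979294; exp(-rT) = 0.9660883397
Vega = S * exp(-qT) * phi(d1) * sqrt(T) = 109.2600 * 0.9828979294 * 0.3976166855 * 0.8660254038 = 36.979825


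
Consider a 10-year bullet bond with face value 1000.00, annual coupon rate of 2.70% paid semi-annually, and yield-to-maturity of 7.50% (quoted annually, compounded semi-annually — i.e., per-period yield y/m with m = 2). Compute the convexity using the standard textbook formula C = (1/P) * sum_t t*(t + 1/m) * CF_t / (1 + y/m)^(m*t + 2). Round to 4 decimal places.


Answer: Convexity = 78.4512

Derivation:
Coupon per period c = face * coupon_rate / m = 13.500000
Periods per year m = 2; per-period yield y/m = 0.037500
Number of cashflows N = 20
Cashflows (t years, CF_t, discount factor 1/(1+y/m)^(m*t), PV):
  t = 0.5000: CF_t = 13.500000, DF = 0.963855, PV = 13.012048
  t = 1.0000: CF_t = 13.500000, DF = 0.929017, PV = 12.541733
  t = 1.5000: CF_t = 13.500000, DF = 0.895438, PV = 12.088418
  t = 2.0000: CF_t = 13.500000, DF = 0.863073, PV = 11.651487
  t = 2.5000: CF_t = 13.500000, DF = 0.831878, PV = 11.230349
  t = 3.0000: CF_t = 13.500000, DF = 0.801810, PV = 10.824432
  t = 3.5000: CF_t = 13.500000, DF = 0.772829, PV = 10.433188
  t = 4.0000: CF_t = 13.500000, DF = 0.744895, PV = 10.056085
  t = 4.5000: CF_t = 13.500000, DF = 0.717971, PV = 9.692612
  t = 5.0000: CF_t = 13.500000, DF = 0.692020, PV = 9.342276
  t = 5.5000: CF_t = 13.500000, DF = 0.667008, PV = 9.004604
  t = 6.0000: CF_t = 13.500000, DF = 0.642899, PV = 8.679136
  t = 6.5000: CF_t = 13.500000, DF = 0.619662, PV = 8.365432
  t = 7.0000: CF_t = 13.500000, DF = 0.597264, PV = 8.063067
  t = 7.5000: CF_t = 13.500000, DF = 0.575676, PV = 7.771631
  t = 8.0000: CF_t = 13.500000, DF = 0.554869, PV = 7.490729
  t = 8.5000: CF_t = 13.500000, DF = 0.534813, PV = 7.219980
  t = 9.0000: CF_t = 13.500000, DF = 0.515483, PV = 6.959017
  t = 9.5000: CF_t = 13.500000, DF = 0.496851, PV = 6.707486
  t = 10.0000: CF_t = 1013.500000, DF = 0.478892, PV = 485.357389
Price P = sum_t PV_t = 666.491099
Convexity numerator sum_t t*(t + 1/m) * CF_t / (1+y/m)^(m*t + 2):
  t = 0.5000: term = 6.044209
  t = 1.0000: term = 17.477230
  t = 1.5000: term = 33.691046
  t = 2.0000: term = 54.122162
  t = 2.5000: term = 78.248910
  t = 3.0000: term = 105.588890
  t = 3.5000: term = 135.696565
  t = 4.0000: term = 168.160976
  t = 4.5000: term = 202.603586
  t = 5.0000: term = 238.676246
  t = 5.5000: term = 276.059272
  t = 6.0000: term = 314.459631
  t = 6.5000: term = 353.609223
  t = 7.0000: term = 393.263270
  t = 7.5000: term = 433.198782
  t = 8.0000: term = 473.213128
  t = 8.5000: term = 513.122669
  t = 9.0000: term = 552.761486
  t = 9.5000: term = 591.980172
  t = 10.0000: term = 47345.066801
Convexity = (1/P) * sum = 52287.044254 / 666.491099 = 78.451227


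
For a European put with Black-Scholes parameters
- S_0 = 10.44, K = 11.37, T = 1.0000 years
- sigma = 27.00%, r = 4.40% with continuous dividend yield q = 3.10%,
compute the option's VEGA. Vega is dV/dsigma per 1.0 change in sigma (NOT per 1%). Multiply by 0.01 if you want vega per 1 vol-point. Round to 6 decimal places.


Answer: Vega = 4.002321

Derivation:
d1 = -0.1329026863; d2 = -0.4029026863
phi(d1) = 0.3954345093; exp(-qT) = 0.9694755731; exp(-rT) = 0.9569539575
Vega = S * exp(-qT) * phi(d1) * sqrt(T) = 10.4400 * 0.9694755731 * 0.3954345093 * 1.0000000000 = 4.002321


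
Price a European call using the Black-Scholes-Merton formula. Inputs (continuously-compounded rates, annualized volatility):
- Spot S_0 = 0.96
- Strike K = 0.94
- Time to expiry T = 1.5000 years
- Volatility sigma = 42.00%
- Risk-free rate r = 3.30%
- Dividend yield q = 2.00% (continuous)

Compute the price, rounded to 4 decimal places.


Answer: Price = 0.2044

Derivation:
d1 = (ln(S/K) + (r - q + 0.5*sigma^2) * T) / (sigma * sqrt(T)) = 0.33603385
d2 = d1 - sigma * sqrt(T) = -0.17835899
exp(-rT) = 0.95170516; exp(-qT) = 0.97044553
C = S_0 * exp(-qT) * N(d1) - K * exp(-rT) * N(d2)
N(d1) = 0.63157733; N(d2) = 0.42922053
C = 0.9600 * 0.97044553 * 0.63157733 - 0.9400 * 0.95170516 * 0.42922053 = 0.2044


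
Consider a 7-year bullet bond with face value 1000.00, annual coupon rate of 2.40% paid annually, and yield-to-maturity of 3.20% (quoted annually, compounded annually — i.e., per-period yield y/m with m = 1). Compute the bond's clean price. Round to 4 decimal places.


Coupon per period c = face * coupon_rate / m = 24.000000
Periods per year m = 1; per-period yield y/m = 0.032000
Number of cashflows N = 7
Cashflows (t years, CF_t, discount factor 1/(1+y/m)^(m*t), PV):
  t = 1.0000: CF_t = 24.000000, DF = 0.968992, PV = 23.255814
  t = 2.0000: CF_t = 24.000000, DF = 0.938946, PV = 22.534703
  t = 3.0000: CF_t = 24.000000, DF = 0.909831, PV = 21.835953
  t = 4.0000: CF_t = 24.000000, DF = 0.881620, PV = 21.158869
  t = 5.0000: CF_t = 24.000000, DF = 0.854283, PV = 20.502780
  t = 6.0000: CF_t = 24.000000, DF = 0.827793, PV = 19.867035
  t = 7.0000: CF_t = 1024.000000, DF = 0.802125, PV = 821.376126
Price P = sum_t PV_t = 950.531281

Answer: Price = 950.5313


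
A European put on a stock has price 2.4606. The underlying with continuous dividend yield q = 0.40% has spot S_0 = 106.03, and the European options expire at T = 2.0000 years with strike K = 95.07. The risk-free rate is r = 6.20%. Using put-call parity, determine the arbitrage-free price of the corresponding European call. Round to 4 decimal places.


Put-call parity: C - P = S_0 * exp(-qT) - K * exp(-rT).
S_0 * exp(-qT) = 106.0300 * 0.99203191 = 105.18514393
K * exp(-rT) = 95.0700 * 0.88337984 = 83.98292147
C = P + S*exp(-qT) - K*exp(-rT)
C = 2.4606 + 105.18514393 - 83.98292147 = 23.6628

Answer: Call price = 23.6628


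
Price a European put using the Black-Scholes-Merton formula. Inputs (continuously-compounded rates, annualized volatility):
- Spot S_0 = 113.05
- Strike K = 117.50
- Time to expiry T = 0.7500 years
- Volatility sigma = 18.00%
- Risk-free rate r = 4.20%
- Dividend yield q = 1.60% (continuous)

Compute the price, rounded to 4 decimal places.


d1 = (ln(S/K) + (r - q + 0.5*sigma^2) * T) / (sigma * sqrt(T)) = -0.04463646
d2 = d1 - sigma * sqrt(T) = -0.20052103
exp(-rT) = 0.96899096; exp(-qT) = 0.98807171
P = K * exp(-rT) * N(-d2) - S_0 * exp(-qT) * N(-d1)
N(-d1) = 0.51780146; N(-d2) = 0.57946344
P = 117.5000 * 0.96899096 * 0.57946344 - 113.0500 * 0.98807171 * 0.51780146 = 8.1364

Answer: Price = 8.1364


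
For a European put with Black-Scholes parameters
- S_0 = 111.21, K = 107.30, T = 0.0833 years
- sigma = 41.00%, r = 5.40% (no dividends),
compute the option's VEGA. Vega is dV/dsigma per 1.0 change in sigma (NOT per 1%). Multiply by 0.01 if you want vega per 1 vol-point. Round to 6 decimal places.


d1 = 0.3996448046; d2 = 0.2813116731
phi(d1) = 0.3683224439; exp(-qT) = 1.0000000000; exp(-rT) = 0.9955119017
Vega = S * exp(-qT) * phi(d1) * sqrt(T) = 111.2100 * 1.0000000000 * 0.3683224439 * 0.2886173938 = 11.822097

Answer: Vega = 11.822097


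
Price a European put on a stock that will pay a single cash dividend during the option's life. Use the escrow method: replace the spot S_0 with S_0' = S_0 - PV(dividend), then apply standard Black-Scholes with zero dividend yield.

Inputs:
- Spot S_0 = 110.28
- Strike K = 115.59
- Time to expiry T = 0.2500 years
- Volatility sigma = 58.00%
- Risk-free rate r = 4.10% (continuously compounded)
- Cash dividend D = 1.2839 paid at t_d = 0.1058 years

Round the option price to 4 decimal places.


PV(D) = D * exp(-r * t_d) = 1.2839 * 0.99567159 = 1.27834276
S_0' = S_0 - PV(D) = 110.2800 - 1.27834276 = 109.00165724
d1 = (ln(S_0'/K) + (r + sigma^2/2)*T) / (sigma*sqrt(T)) = -0.02202194
d2 = d1 - sigma*sqrt(T) = -0.31202194
exp(-rT) = 0.98980235
N(-d1) = 0.50878477; N(-d2) = 0.62248807
P = K * exp(-rT) * N(-d2) - S_0' * N(-d1) = 115.5900 * 0.98980235 * 0.62248807 - 109.00165724 * 0.50878477 = 15.7613

Answer: Price = 15.7613


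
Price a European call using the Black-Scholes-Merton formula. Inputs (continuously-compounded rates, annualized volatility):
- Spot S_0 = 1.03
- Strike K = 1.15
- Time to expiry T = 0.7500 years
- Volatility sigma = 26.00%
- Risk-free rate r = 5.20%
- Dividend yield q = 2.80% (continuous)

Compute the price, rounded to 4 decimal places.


d1 = (ln(S/K) + (r - q + 0.5*sigma^2) * T) / (sigma * sqrt(T)) = -0.29690522
d2 = d1 - sigma * sqrt(T) = -0.52207182
exp(-rT) = 0.96175071; exp(-qT) = 0.97921896
C = S_0 * exp(-qT) * N(d1) - K * exp(-rT) * N(d2)
N(d1) = 0.38326944; N(d2) = 0.30081016
C = 1.0300 * 0.97921896 * 0.38326944 - 1.1500 * 0.96175071 * 0.30081016 = 0.0539

Answer: Price = 0.0539


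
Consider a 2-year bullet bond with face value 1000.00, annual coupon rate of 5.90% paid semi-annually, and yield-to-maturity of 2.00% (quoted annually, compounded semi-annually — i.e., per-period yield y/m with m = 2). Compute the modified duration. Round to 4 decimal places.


Coupon per period c = face * coupon_rate / m = 29.500000
Periods per year m = 2; per-period yield y/m = 0.010000
Number of cashflows N = 4
Cashflows (t years, CF_t, discount factor 1/(1+y/m)^(m*t), PV):
  t = 0.5000: CF_t = 29.500000, DF = 0.990099, PV = 29.207921
  t = 1.0000: CF_t = 29.500000, DF = 0.980296, PV = 28.918733
  t = 1.5000: CF_t = 29.500000, DF = 0.970590, PV = 28.632409
  t = 2.0000: CF_t = 1029.500000, DF = 0.960980, PV = 989.329265
Price P = sum_t PV_t = 1076.088328
First compute Macaulay numerator sum_t t * PV_t:
  t * PV_t at t = 0.5000: 14.603960
  t * PV_t at t = 1.0000: 28.918733
  t * PV_t at t = 1.5000: 42.948614
  t * PV_t at t = 2.0000: 1978.658529
Macaulay duration D = 2065.129837 / 1076.088328 = 1.919108
Modified duration = D / (1 + y/m) = 1.919108 / (1 + 0.010000) = 1.900107

Answer: Modified duration = 1.9001


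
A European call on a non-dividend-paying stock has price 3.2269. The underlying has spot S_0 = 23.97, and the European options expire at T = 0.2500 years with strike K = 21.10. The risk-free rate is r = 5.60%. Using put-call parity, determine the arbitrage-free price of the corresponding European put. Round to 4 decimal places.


Answer: Put price = 0.0636

Derivation:
Put-call parity: C - P = S_0 * exp(-qT) - K * exp(-rT).
S_0 * exp(-qT) = 23.9700 * 1.00000000 = 23.97000000
K * exp(-rT) = 21.1000 * 0.98609754 = 20.80665818
P = C - S*exp(-qT) + K*exp(-rT)
P = 3.2269 - 23.97000000 + 20.80665818 = 0.0636


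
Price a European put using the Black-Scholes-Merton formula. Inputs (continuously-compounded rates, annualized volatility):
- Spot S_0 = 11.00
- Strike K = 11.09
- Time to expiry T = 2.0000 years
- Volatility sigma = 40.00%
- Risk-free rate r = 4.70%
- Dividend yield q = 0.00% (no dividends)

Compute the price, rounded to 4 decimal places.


d1 = (ln(S/K) + (r - q + 0.5*sigma^2) * T) / (sigma * sqrt(T)) = 0.43460811
d2 = d1 - sigma * sqrt(T) = -0.13107732
exp(-rT) = 0.91028276; exp(-qT) = 1.00000000
P = K * exp(-rT) * N(-d2) - S_0 * exp(-qT) * N(-d1)
N(-d1) = 0.33192345; N(-d2) = 0.55214293
P = 11.0900 * 0.91028276 * 0.55214293 - 11.0000 * 1.00000000 * 0.33192345 = 1.9227

Answer: Price = 1.9227


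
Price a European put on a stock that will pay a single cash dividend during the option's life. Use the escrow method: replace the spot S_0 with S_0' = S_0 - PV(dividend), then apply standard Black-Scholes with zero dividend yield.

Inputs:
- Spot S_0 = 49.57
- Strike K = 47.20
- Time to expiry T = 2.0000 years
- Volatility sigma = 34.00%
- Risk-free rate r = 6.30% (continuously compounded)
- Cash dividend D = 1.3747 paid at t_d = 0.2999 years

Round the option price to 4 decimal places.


Answer: Price = 5.6188

Derivation:
PV(D) = D * exp(-r * t_d) = 1.3747 * 0.98128367 = 1.34897066
S_0' = S_0 - PV(D) = 49.5700 - 1.34897066 = 48.22102934
d1 = (ln(S_0'/K) + (r + sigma^2/2)*T) / (sigma*sqrt(T)) = 0.54697065
d2 = d1 - sigma*sqrt(T) = 0.06613804
exp(-rT) = 0.88161485
N(-d1) = 0.29219945; N(-d2) = 0.47363396
P = K * exp(-rT) * N(-d2) - S_0' * N(-d1) = 47.2000 * 0.88161485 * 0.47363396 - 48.22102934 * 0.29219945 = 5.6188


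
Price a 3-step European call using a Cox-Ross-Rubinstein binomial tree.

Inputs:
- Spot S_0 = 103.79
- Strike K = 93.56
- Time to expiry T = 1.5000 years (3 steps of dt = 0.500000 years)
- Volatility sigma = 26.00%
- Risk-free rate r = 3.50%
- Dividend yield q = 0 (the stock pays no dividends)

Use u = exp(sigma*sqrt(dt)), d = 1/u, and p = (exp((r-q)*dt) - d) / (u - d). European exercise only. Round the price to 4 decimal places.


dt = T/N = 0.500000
u = exp(sigma*sqrt(dt)) = 1.201833; d = 1/u = 0.832062
p = (exp((r-q)*dt) - d) / (u - d) = 0.501910
Discount per step: exp(-r*dt) = 0.982652
Stock lattice S(k, i) with i counting down-moves:
  k=0: S(0,0) = 103.7900
  k=1: S(1,0) = 124.7382; S(1,1) = 86.3598
  k=2: S(2,0) = 149.9145; S(2,1) = 103.7900; S(2,2) = 71.8567
  k=3: S(3,0) = 180.1722; S(3,1) = 124.7382; S(3,2) = 86.3598; S(3,3) = 59.7893
Terminal payoffs V(N, i) = max(S_T - K, 0):
  V(3,0) = 86.612174; V(3,1) = 31.178231; V(3,2) = 0.000000; V(3,3) = 0.000000
Backward induction: V(k, i) = exp(-r*dt) * [p * V(k+1, i) + (1-p) * V(k+1, i+1)].
  V(2,0) = exp(-r*dt) * [p*86.612174 + (1-p)*31.178231] = 57.977560
  V(2,1) = exp(-r*dt) * [p*31.178231 + (1-p)*0.000000] = 15.377205
  V(2,2) = exp(-r*dt) * [p*0.000000 + (1-p)*0.000000] = 0.000000
  V(1,0) = exp(-r*dt) * [p*57.977560 + (1-p)*15.377205] = 36.121079
  V(1,1) = exp(-r*dt) * [p*15.377205 + (1-p)*0.000000] = 7.584088
  V(0,0) = exp(-r*dt) * [p*36.121079 + (1-p)*7.584088] = 21.527058

Answer: Price = V(0,0) = 21.5271


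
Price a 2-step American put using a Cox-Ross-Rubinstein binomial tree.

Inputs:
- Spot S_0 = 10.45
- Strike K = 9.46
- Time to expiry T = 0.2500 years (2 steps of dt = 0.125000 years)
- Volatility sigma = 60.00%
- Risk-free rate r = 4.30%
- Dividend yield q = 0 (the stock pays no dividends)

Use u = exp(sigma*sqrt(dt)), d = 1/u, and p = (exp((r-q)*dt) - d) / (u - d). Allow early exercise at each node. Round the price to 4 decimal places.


Answer: Price = V(0,0) = 0.7573

Derivation:
dt = T/N = 0.125000
u = exp(sigma*sqrt(dt)) = 1.236311; d = 1/u = 0.808858
p = (exp((r-q)*dt) - d) / (u - d) = 0.459773
Discount per step: exp(-r*dt) = 0.994639
Stock lattice S(k, i) with i counting down-moves:
  k=0: S(0,0) = 10.4500
  k=1: S(1,0) = 12.9195; S(1,1) = 8.4526
  k=2: S(2,0) = 15.9725; S(2,1) = 10.4500; S(2,2) = 6.8369
Terminal payoffs V(N, i) = max(K - S_T, 0):
  V(2,0) = 0.000000; V(2,1) = 0.000000; V(2,2) = 2.623076
Backward induction: V(k, i) = exp(-r*dt) * [p * V(k+1, i) + (1-p) * V(k+1, i+1)]; then take max(V_cont, immediate exercise) for American.
  V(1,0) = exp(-r*dt) * [p*0.000000 + (1-p)*0.000000] = 0.000000; exercise = 0.000000; V(1,0) = max -> 0.000000
  V(1,1) = exp(-r*dt) * [p*0.000000 + (1-p)*2.623076] = 1.409459; exercise = 1.007435; V(1,1) = max -> 1.409459
  V(0,0) = exp(-r*dt) * [p*0.000000 + (1-p)*1.409459] = 0.757346; exercise = 0.000000; V(0,0) = max -> 0.757346


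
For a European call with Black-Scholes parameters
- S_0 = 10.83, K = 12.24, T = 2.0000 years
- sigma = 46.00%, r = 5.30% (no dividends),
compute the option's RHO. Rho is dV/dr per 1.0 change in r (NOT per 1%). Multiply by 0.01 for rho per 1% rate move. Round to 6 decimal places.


Answer: Rho = 7.992412

Derivation:
d1 = 0.3000758023; d2 = -0.3504624364
phi(d1) = 0.3813791414; exp(-qT) = 1.0000000000; exp(-rT) = 0.8994246481
N(d2) = 0.3629958381
Rho = K*T*exp(-rT)*N(d2) = 12.2400 * 2.0000 * 0.8994246481 * 0.3629958381 = 7.992412


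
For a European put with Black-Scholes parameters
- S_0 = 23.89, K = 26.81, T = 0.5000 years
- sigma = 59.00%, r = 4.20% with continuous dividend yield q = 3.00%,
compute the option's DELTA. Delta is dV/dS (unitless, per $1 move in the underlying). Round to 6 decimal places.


d1 = -0.0534284872; d2 = -0.4706214881
phi(d1) = 0.3983732756; exp(-qT) = 0.9851119396; exp(-rT) = 0.9792189646
N(-d1) = 0.5213047459
Delta = -exp(-qT) * N(-d1) = -0.9851119396 * 0.5213047459 = -0.513544

Answer: Delta = -0.513544


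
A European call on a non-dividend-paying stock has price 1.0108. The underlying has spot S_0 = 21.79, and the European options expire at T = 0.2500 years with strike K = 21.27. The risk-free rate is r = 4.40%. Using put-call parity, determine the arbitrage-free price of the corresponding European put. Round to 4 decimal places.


Answer: Put price = 0.2581

Derivation:
Put-call parity: C - P = S_0 * exp(-qT) - K * exp(-rT).
S_0 * exp(-qT) = 21.7900 * 1.00000000 = 21.79000000
K * exp(-rT) = 21.2700 * 0.98906028 = 21.03731213
P = C - S*exp(-qT) + K*exp(-rT)
P = 1.0108 - 21.79000000 + 21.03731213 = 0.2581


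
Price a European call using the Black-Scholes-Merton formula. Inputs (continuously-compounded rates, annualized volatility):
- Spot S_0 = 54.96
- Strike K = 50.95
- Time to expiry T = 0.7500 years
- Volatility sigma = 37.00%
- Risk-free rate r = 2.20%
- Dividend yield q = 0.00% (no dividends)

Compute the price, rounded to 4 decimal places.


d1 = (ln(S/K) + (r - q + 0.5*sigma^2) * T) / (sigma * sqrt(T)) = 0.44814361
d2 = d1 - sigma * sqrt(T) = 0.12771421
exp(-rT) = 0.98363538; exp(-qT) = 1.00000000
C = S_0 * exp(-qT) * N(d1) - K * exp(-rT) * N(d2)
N(d1) = 0.67297522; N(d2) = 0.55081243
C = 54.9600 * 1.00000000 * 0.67297522 - 50.9500 * 0.98363538 * 0.55081243 = 9.3821

Answer: Price = 9.3821


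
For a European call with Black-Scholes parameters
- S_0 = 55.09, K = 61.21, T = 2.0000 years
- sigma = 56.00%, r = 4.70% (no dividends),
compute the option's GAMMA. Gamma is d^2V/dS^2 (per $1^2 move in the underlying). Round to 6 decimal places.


Answer: Gamma = 0.008502

Derivation:
d1 = 0.3816579009; d2 = -0.4103016940
phi(d1) = 0.3709196154; exp(-qT) = 1.0000000000; exp(-rT) = 0.9102827622
Gamma = exp(-qT) * phi(d1) / (S * sigma * sqrt(T)) = 1.0000000000 * 0.3709196154 / (55.0900 * 0.5600 * 1.4142135624) = 0.008502


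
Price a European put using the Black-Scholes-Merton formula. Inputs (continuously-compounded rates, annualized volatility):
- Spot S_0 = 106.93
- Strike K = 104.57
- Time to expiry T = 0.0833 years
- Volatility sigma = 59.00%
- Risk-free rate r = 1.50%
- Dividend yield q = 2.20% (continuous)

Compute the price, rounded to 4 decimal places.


Answer: Price = 6.0750

Derivation:
d1 = (ln(S/K) + (r - q + 0.5*sigma^2) * T) / (sigma * sqrt(T)) = 0.21277936
d2 = d1 - sigma * sqrt(T) = 0.04249510
exp(-rT) = 0.99875128; exp(-qT) = 0.99816908
P = K * exp(-rT) * N(-d2) - S_0 * exp(-qT) * N(-d1)
N(-d1) = 0.41574953; N(-d2) = 0.48305201
P = 104.5700 * 0.99875128 * 0.48305201 - 106.9300 * 0.99816908 * 0.41574953 = 6.0750


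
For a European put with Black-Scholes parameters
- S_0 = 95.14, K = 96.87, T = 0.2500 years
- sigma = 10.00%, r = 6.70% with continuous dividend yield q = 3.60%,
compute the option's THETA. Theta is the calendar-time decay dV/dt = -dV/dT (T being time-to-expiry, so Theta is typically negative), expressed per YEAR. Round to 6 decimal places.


Answer: Theta = -1.868204

Derivation:
d1 = -0.1804076487; d2 = -0.2304076487
phi(d1) = 0.3925026489; exp(-qT) = 0.9910403788; exp(-rT) = 0.9833895013
Theta = -S*exp(-qT)*phi(d1)*sigma/(2*sqrt(T)) + r*K*exp(-rT)*N(-d2) - q*S*exp(-qT)*N(-d1)
N(-d1) = 0.5715837250; N(-d2) = 0.5911124909; sqrt(T) = 0.5000000000
Term 1 = -95.1400 * 0.9910403788 * 0.3925026489 * 0.1000 / (2 * 0.5000000000) = -3.7008125552
Term 2 = 0.0670 * 96.8700 * 0.9833895013 * 0.5911124909 = 3.7727654517
Term 3 = -0.0360 * 95.1400 * 0.9910403788 * 0.5715837250 = -1.9401568968
Theta = -3.7008125552 + (3.7727654517) + (-1.9401568968) = -1.868204


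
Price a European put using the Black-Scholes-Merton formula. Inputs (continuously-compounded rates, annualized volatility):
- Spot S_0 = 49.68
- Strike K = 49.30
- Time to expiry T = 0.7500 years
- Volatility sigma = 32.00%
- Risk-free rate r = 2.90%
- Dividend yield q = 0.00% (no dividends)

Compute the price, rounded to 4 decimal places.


d1 = (ln(S/K) + (r - q + 0.5*sigma^2) * T) / (sigma * sqrt(T)) = 0.24475450
d2 = d1 - sigma * sqrt(T) = -0.03237363
exp(-rT) = 0.97848483; exp(-qT) = 1.00000000
P = K * exp(-rT) * N(-d2) - S_0 * exp(-qT) * N(-d1)
N(-d1) = 0.40332326; N(-d2) = 0.51291295
P = 49.3000 * 0.97848483 * 0.51291295 - 49.6800 * 1.00000000 * 0.40332326 = 4.7055

Answer: Price = 4.7055


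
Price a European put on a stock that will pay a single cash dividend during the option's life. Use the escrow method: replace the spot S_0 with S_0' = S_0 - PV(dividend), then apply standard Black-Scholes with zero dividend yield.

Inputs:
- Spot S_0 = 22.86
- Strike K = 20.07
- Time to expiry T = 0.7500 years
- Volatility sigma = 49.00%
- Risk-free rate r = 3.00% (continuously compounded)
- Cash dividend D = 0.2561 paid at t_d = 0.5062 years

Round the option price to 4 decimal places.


Answer: Price = 2.2482

Derivation:
PV(D) = D * exp(-r * t_d) = 0.2561 * 0.98492873 = 0.25224025
S_0' = S_0 - PV(D) = 22.8600 - 0.25224025 = 22.60775975
d1 = (ln(S_0'/K) + (r + sigma^2/2)*T) / (sigma*sqrt(T)) = 0.54578343
d2 = d1 - sigma*sqrt(T) = 0.12143099
exp(-rT) = 0.97775124
N(-d1) = 0.29260741; N(-d2) = 0.45167484
P = K * exp(-rT) * N(-d2) - S_0' * N(-d1) = 20.0700 * 0.97775124 * 0.45167484 - 22.60775975 * 0.29260741 = 2.2482


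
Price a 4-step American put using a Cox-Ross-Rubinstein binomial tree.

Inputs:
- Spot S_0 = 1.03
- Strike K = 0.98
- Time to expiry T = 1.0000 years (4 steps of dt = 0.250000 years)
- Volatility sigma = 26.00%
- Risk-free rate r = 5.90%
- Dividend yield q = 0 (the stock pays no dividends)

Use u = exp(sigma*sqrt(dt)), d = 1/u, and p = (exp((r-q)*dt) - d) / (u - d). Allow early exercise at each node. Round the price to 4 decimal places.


dt = T/N = 0.250000
u = exp(sigma*sqrt(dt)) = 1.138828; d = 1/u = 0.878095
p = (exp((r-q)*dt) - d) / (u - d) = 0.524536
Discount per step: exp(-r*dt) = 0.985358
Stock lattice S(k, i) with i counting down-moves:
  k=0: S(0,0) = 1.0300
  k=1: S(1,0) = 1.1730; S(1,1) = 0.9044
  k=2: S(2,0) = 1.3358; S(2,1) = 1.0300; S(2,2) = 0.7942
  k=3: S(3,0) = 1.5213; S(3,1) = 1.1730; S(3,2) = 0.9044; S(3,3) = 0.6974
  k=4: S(4,0) = 1.7325; S(4,1) = 1.3358; S(4,2) = 1.0300; S(4,3) = 0.7942; S(4,4) = 0.6124
Terminal payoffs V(N, i) = max(K - S_T, 0):
  V(4,0) = 0.000000; V(4,1) = 0.000000; V(4,2) = 0.000000; V(4,3) = 0.185817; V(4,4) = 0.367644
Backward induction: V(k, i) = exp(-r*dt) * [p * V(k+1, i) + (1-p) * V(k+1, i+1)]; then take max(V_cont, immediate exercise) for American.
  V(3,0) = exp(-r*dt) * [p*0.000000 + (1-p)*0.000000] = 0.000000; exercise = 0.000000; V(3,0) = max -> 0.000000
  V(3,1) = exp(-r*dt) * [p*0.000000 + (1-p)*0.000000] = 0.000000; exercise = 0.000000; V(3,1) = max -> 0.000000
  V(3,2) = exp(-r*dt) * [p*0.000000 + (1-p)*0.185817] = 0.087056; exercise = 0.075562; V(3,2) = max -> 0.087056
  V(3,3) = exp(-r*dt) * [p*0.185817 + (1-p)*0.367644] = 0.268283; exercise = 0.282631; V(3,3) = max -> 0.282631
  V(2,0) = exp(-r*dt) * [p*0.000000 + (1-p)*0.000000] = 0.000000; exercise = 0.000000; V(2,0) = max -> 0.000000
  V(2,1) = exp(-r*dt) * [p*0.000000 + (1-p)*0.087056] = 0.040786; exercise = 0.000000; V(2,1) = max -> 0.040786
  V(2,2) = exp(-r*dt) * [p*0.087056 + (1-p)*0.282631] = 0.177409; exercise = 0.185817; V(2,2) = max -> 0.185817
  V(1,0) = exp(-r*dt) * [p*0.000000 + (1-p)*0.040786] = 0.019108; exercise = 0.000000; V(1,0) = max -> 0.019108
  V(1,1) = exp(-r*dt) * [p*0.040786 + (1-p)*0.185817] = 0.108136; exercise = 0.075562; V(1,1) = max -> 0.108136
  V(0,0) = exp(-r*dt) * [p*0.019108 + (1-p)*0.108136] = 0.060538; exercise = 0.000000; V(0,0) = max -> 0.060538

Answer: Price = V(0,0) = 0.0605


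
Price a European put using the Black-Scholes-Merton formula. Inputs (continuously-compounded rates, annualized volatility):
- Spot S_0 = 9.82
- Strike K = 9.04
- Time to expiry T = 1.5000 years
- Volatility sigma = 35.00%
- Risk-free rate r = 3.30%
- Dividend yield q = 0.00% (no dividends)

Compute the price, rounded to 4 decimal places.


d1 = (ln(S/K) + (r - q + 0.5*sigma^2) * T) / (sigma * sqrt(T)) = 0.52287729
d2 = d1 - sigma * sqrt(T) = 0.09421659
exp(-rT) = 0.95170516; exp(-qT) = 1.00000000
P = K * exp(-rT) * N(-d2) - S_0 * exp(-qT) * N(-d1)
N(-d1) = 0.30052982; N(-d2) = 0.46246856
P = 9.0400 * 0.95170516 * 0.46246856 - 9.8200 * 1.00000000 * 0.30052982 = 1.0276

Answer: Price = 1.0276


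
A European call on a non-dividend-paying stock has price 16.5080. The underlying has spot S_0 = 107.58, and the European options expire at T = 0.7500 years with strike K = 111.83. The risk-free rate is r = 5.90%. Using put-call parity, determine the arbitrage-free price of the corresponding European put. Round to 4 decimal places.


Answer: Put price = 15.9174

Derivation:
Put-call parity: C - P = S_0 * exp(-qT) - K * exp(-rT).
S_0 * exp(-qT) = 107.5800 * 1.00000000 = 107.58000000
K * exp(-rT) = 111.8300 * 0.95671475 = 106.98941037
P = C - S*exp(-qT) + K*exp(-rT)
P = 16.5080 - 107.58000000 + 106.98941037 = 15.9174


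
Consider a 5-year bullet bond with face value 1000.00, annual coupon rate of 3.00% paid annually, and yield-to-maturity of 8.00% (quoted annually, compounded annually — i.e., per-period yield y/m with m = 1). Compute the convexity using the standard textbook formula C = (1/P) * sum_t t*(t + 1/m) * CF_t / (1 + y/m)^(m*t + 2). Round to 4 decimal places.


Answer: Convexity = 23.5304

Derivation:
Coupon per period c = face * coupon_rate / m = 30.000000
Periods per year m = 1; per-period yield y/m = 0.080000
Number of cashflows N = 5
Cashflows (t years, CF_t, discount factor 1/(1+y/m)^(m*t), PV):
  t = 1.0000: CF_t = 30.000000, DF = 0.925926, PV = 27.777778
  t = 2.0000: CF_t = 30.000000, DF = 0.857339, PV = 25.720165
  t = 3.0000: CF_t = 30.000000, DF = 0.793832, PV = 23.814967
  t = 4.0000: CF_t = 30.000000, DF = 0.735030, PV = 22.050896
  t = 5.0000: CF_t = 1030.000000, DF = 0.680583, PV = 701.000693
Price P = sum_t PV_t = 800.364498
Convexity numerator sum_t t*(t + 1/m) * CF_t / (1+y/m)^(m*t + 2):
  t = 1.0000: term = 47.629934
  t = 2.0000: term = 132.305374
  t = 3.0000: term = 245.009951
  t = 4.0000: term = 378.101776
  t = 5.0000: term = 18029.853214
Convexity = (1/P) * sum = 18832.900249 / 800.364498 = 23.530404


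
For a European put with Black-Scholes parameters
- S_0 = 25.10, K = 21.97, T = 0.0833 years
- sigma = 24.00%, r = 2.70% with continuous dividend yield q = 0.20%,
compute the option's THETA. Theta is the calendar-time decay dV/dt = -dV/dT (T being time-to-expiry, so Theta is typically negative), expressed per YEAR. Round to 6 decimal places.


Answer: Theta = -0.562430

Derivation:
d1 = 1.9875144785; d2 = 1.9182463040
phi(d1) = 0.0553518368; exp(-qT) = 0.9998334139; exp(-rT) = 0.9977534273
Theta = -S*exp(-qT)*phi(d1)*sigma/(2*sqrt(T)) + r*K*exp(-rT)*N(-d2) - q*S*exp(-qT)*N(-d1)
N(-d1) = 0.0234327065; N(-d2) = 0.0275398937; sqrt(T) = 0.2886173938
Term 1 = -25.1000 * 0.9998334139 * 0.0553518368 * 0.2400 / (2 * 0.2886173938) = -0.5775534075
Term 2 = 0.0270 * 21.9700 * 0.9977534273 * 0.0275398937 = 0.0162996887
Term 3 = -0.0020 * 25.1000 * 0.9998334139 * 0.0234327065 = -0.0011761259
Theta = -0.5775534075 + (0.0162996887) + (-0.0011761259) = -0.562430


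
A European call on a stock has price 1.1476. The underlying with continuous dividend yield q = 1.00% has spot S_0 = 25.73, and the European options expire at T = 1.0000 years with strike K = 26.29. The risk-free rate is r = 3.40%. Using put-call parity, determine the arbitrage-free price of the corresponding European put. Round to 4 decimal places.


Put-call parity: C - P = S_0 * exp(-qT) - K * exp(-rT).
S_0 * exp(-qT) = 25.7300 * 0.99004983 = 25.47398222
K * exp(-rT) = 26.2900 * 0.96657150 = 25.41116486
P = C - S*exp(-qT) + K*exp(-rT)
P = 1.1476 - 25.47398222 + 25.41116486 = 1.0848

Answer: Put price = 1.0848


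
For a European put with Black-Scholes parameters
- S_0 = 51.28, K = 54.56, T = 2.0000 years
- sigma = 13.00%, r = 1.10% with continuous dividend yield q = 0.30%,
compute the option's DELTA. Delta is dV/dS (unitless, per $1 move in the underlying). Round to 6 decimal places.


Answer: Delta = -0.559516

Derivation:
d1 = -0.1582842262; d2 = -0.3421319893
phi(d1) = 0.3939759227; exp(-qT) = 0.9940179641; exp(-rT) = 0.9782402351
N(-d1) = 0.5628835814
Delta = -exp(-qT) * N(-d1) = -0.9940179641 * 0.5628835814 = -0.559516


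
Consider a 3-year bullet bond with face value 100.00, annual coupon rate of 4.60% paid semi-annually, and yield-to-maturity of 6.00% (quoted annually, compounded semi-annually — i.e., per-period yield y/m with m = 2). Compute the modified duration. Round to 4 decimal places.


Answer: Modified duration = 2.7500

Derivation:
Coupon per period c = face * coupon_rate / m = 2.300000
Periods per year m = 2; per-period yield y/m = 0.030000
Number of cashflows N = 6
Cashflows (t years, CF_t, discount factor 1/(1+y/m)^(m*t), PV):
  t = 0.5000: CF_t = 2.300000, DF = 0.970874, PV = 2.233010
  t = 1.0000: CF_t = 2.300000, DF = 0.942596, PV = 2.167971
  t = 1.5000: CF_t = 2.300000, DF = 0.915142, PV = 2.104826
  t = 2.0000: CF_t = 2.300000, DF = 0.888487, PV = 2.043520
  t = 2.5000: CF_t = 2.300000, DF = 0.862609, PV = 1.984000
  t = 3.0000: CF_t = 102.300000, DF = 0.837484, PV = 85.674639
Price P = sum_t PV_t = 96.207966
First compute Macaulay numerator sum_t t * PV_t:
  t * PV_t at t = 0.5000: 1.116505
  t * PV_t at t = 1.0000: 2.167971
  t * PV_t at t = 1.5000: 3.157239
  t * PV_t at t = 2.0000: 4.087040
  t * PV_t at t = 2.5000: 4.960001
  t * PV_t at t = 3.0000: 257.023918
Macaulay duration D = 272.512673 / 96.207966 = 2.832538
Modified duration = D / (1 + y/m) = 2.832538 / (1 + 0.030000) = 2.750036


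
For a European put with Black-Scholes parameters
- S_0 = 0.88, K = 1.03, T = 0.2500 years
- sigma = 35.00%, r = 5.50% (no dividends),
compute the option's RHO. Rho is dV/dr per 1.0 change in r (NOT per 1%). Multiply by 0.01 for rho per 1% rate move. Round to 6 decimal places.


Answer: Rho = -0.207795

Derivation:
d1 = -0.7333124214; d2 = -0.9083124214
phi(d1) = 0.3048876024; exp(-qT) = 1.0000000000; exp(-rT) = 0.9863440995
N(-d2) = 0.8181434092
Rho = -K*T*exp(-rT)*N(-d2) = -1.0300 * 0.2500 * 0.9863440995 * 0.8181434092 = -0.207795


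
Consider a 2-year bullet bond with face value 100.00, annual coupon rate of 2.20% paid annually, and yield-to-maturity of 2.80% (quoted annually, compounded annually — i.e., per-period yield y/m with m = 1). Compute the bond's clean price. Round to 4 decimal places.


Answer: Price = 98.8486

Derivation:
Coupon per period c = face * coupon_rate / m = 2.200000
Periods per year m = 1; per-period yield y/m = 0.028000
Number of cashflows N = 2
Cashflows (t years, CF_t, discount factor 1/(1+y/m)^(m*t), PV):
  t = 1.0000: CF_t = 2.200000, DF = 0.972763, PV = 2.140078
  t = 2.0000: CF_t = 102.200000, DF = 0.946267, PV = 96.708504
Price P = sum_t PV_t = 98.848582


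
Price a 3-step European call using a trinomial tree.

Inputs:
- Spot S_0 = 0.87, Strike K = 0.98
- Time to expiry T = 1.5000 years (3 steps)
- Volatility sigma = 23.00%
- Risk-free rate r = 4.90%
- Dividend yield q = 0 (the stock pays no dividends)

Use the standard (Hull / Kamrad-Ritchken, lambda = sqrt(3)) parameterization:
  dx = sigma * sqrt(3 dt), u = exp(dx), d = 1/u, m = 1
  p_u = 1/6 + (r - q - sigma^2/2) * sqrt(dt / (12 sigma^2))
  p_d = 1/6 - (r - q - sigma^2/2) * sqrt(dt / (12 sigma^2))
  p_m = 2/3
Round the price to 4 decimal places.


Answer: Price = V(0,0) = 0.0843

Derivation:
dt = T/N = 0.500000; dx = sigma*sqrt(3*dt) = 0.281691
u = exp(dx) = 1.325370; d = 1/u = 0.754507
p_u = 0.186680, p_m = 0.666667, p_d = 0.146654
Discount per step: exp(-r*dt) = 0.975798
Stock lattice S(k, j) with j the centered position index:
  k=0: S(0,+0) = 0.8700
  k=1: S(1,-1) = 0.6564; S(1,+0) = 0.8700; S(1,+1) = 1.1531
  k=2: S(2,-2) = 0.4953; S(2,-1) = 0.6564; S(2,+0) = 0.8700; S(2,+1) = 1.1531; S(2,+2) = 1.5282
  k=3: S(3,-3) = 0.3737; S(3,-2) = 0.4953; S(3,-1) = 0.6564; S(3,+0) = 0.8700; S(3,+1) = 1.1531; S(3,+2) = 1.5282; S(3,+3) = 2.0255
Terminal payoffs V(N, j) = max(S_T - K, 0):
  V(3,-3) = 0.000000; V(3,-2) = 0.000000; V(3,-1) = 0.000000; V(3,+0) = 0.000000; V(3,+1) = 0.173072; V(3,+2) = 0.548246; V(3,+3) = 1.045491
Backward induction: V(k, j) = exp(-r*dt) * [p_u * V(k+1, j+1) + p_m * V(k+1, j) + p_d * V(k+1, j-1)]
  V(2,-2) = exp(-r*dt) * [p_u*0.000000 + p_m*0.000000 + p_d*0.000000] = 0.000000
  V(2,-1) = exp(-r*dt) * [p_u*0.000000 + p_m*0.000000 + p_d*0.000000] = 0.000000
  V(2,+0) = exp(-r*dt) * [p_u*0.173072 + p_m*0.000000 + p_d*0.000000] = 0.031527
  V(2,+1) = exp(-r*dt) * [p_u*0.548246 + p_m*0.173072 + p_d*0.000000] = 0.212458
  V(2,+2) = exp(-r*dt) * [p_u*1.045491 + p_m*0.548246 + p_d*0.173072] = 0.571867
  V(1,-1) = exp(-r*dt) * [p_u*0.031527 + p_m*0.000000 + p_d*0.000000] = 0.005743
  V(1,+0) = exp(-r*dt) * [p_u*0.212458 + p_m*0.031527 + p_d*0.000000] = 0.059211
  V(1,+1) = exp(-r*dt) * [p_u*0.571867 + p_m*0.212458 + p_d*0.031527] = 0.246894
  V(0,+0) = exp(-r*dt) * [p_u*0.246894 + p_m*0.059211 + p_d*0.005743] = 0.084315


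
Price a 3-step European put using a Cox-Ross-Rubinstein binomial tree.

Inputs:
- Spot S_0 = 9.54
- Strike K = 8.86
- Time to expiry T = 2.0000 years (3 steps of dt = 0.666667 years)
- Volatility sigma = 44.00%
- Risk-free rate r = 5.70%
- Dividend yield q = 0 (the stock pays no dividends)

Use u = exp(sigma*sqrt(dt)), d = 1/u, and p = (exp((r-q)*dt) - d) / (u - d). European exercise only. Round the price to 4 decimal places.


Answer: Price = V(0,0) = 1.5565

Derivation:
dt = T/N = 0.666667
u = exp(sigma*sqrt(dt)) = 1.432267; d = 1/u = 0.698194
p = (exp((r-q)*dt) - d) / (u - d) = 0.463901
Discount per step: exp(-r*dt) = 0.962713
Stock lattice S(k, i) with i counting down-moves:
  k=0: S(0,0) = 9.5400
  k=1: S(1,0) = 13.6638; S(1,1) = 6.6608
  k=2: S(2,0) = 19.5702; S(2,1) = 9.5400; S(2,2) = 4.6505
  k=3: S(3,0) = 28.0298; S(3,1) = 13.6638; S(3,2) = 6.6608; S(3,3) = 3.2470
Terminal payoffs V(N, i) = max(K - S_T, 0):
  V(3,0) = 0.000000; V(3,1) = 0.000000; V(3,2) = 2.199231; V(3,3) = 5.613044
Backward induction: V(k, i) = exp(-r*dt) * [p * V(k+1, i) + (1-p) * V(k+1, i+1)].
  V(2,0) = exp(-r*dt) * [p*0.000000 + (1-p)*0.000000] = 0.000000
  V(2,1) = exp(-r*dt) * [p*0.000000 + (1-p)*2.199231] = 1.135043
  V(2,2) = exp(-r*dt) * [p*2.199231 + (1-p)*5.613044] = 3.879129
  V(1,0) = exp(-r*dt) * [p*0.000000 + (1-p)*1.135043] = 0.585806
  V(1,1) = exp(-r*dt) * [p*1.135043 + (1-p)*3.879129] = 2.508969
  V(0,0) = exp(-r*dt) * [p*0.585806 + (1-p)*2.508969] = 1.556525


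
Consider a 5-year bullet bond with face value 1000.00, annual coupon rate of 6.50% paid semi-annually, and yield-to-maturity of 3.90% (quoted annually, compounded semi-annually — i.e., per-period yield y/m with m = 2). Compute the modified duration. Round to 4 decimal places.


Coupon per period c = face * coupon_rate / m = 32.500000
Periods per year m = 2; per-period yield y/m = 0.019500
Number of cashflows N = 10
Cashflows (t years, CF_t, discount factor 1/(1+y/m)^(m*t), PV):
  t = 0.5000: CF_t = 32.500000, DF = 0.980873, PV = 31.878372
  t = 1.0000: CF_t = 32.500000, DF = 0.962112, PV = 31.268633
  t = 1.5000: CF_t = 32.500000, DF = 0.943709, PV = 30.670558
  t = 2.0000: CF_t = 32.500000, DF = 0.925659, PV = 30.083921
  t = 2.5000: CF_t = 32.500000, DF = 0.907954, PV = 29.508505
  t = 3.0000: CF_t = 32.500000, DF = 0.890588, PV = 28.944095
  t = 3.5000: CF_t = 32.500000, DF = 0.873553, PV = 28.390481
  t = 4.0000: CF_t = 32.500000, DF = 0.856845, PV = 27.847456
  t = 4.5000: CF_t = 32.500000, DF = 0.840456, PV = 27.314817
  t = 5.0000: CF_t = 1032.500000, DF = 0.824380, PV = 851.172844
Price P = sum_t PV_t = 1117.079681
First compute Macaulay numerator sum_t t * PV_t:
  t * PV_t at t = 0.5000: 15.939186
  t * PV_t at t = 1.0000: 31.268633
  t * PV_t at t = 1.5000: 46.005836
  t * PV_t at t = 2.0000: 60.167842
  t * PV_t at t = 2.5000: 73.771263
  t * PV_t at t = 3.0000: 86.832286
  t * PV_t at t = 3.5000: 99.366683
  t * PV_t at t = 4.0000: 111.389822
  t * PV_t at t = 4.5000: 122.916675
  t * PV_t at t = 5.0000: 4255.864218
Macaulay duration D = 4903.522446 / 1117.079681 = 4.389591
Modified duration = D / (1 + y/m) = 4.389591 / (1 + 0.019500) = 4.305631

Answer: Modified duration = 4.3056


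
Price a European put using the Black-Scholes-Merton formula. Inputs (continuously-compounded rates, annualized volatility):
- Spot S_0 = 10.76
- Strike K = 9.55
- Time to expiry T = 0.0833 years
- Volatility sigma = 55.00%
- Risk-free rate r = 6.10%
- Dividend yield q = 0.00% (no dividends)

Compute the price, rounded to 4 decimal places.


d1 = (ln(S/K) + (r - q + 0.5*sigma^2) * T) / (sigma * sqrt(T)) = 0.86289026
d2 = d1 - sigma * sqrt(T) = 0.70415069
exp(-rT) = 0.99493159; exp(-qT) = 1.00000000
P = K * exp(-rT) * N(-d2) - S_0 * exp(-qT) * N(-d1)
N(-d1) = 0.19409890; N(-d2) = 0.24066947
P = 9.5500 * 0.99493159 * 0.24066947 - 10.7600 * 1.00000000 * 0.19409890 = 0.1982

Answer: Price = 0.1982


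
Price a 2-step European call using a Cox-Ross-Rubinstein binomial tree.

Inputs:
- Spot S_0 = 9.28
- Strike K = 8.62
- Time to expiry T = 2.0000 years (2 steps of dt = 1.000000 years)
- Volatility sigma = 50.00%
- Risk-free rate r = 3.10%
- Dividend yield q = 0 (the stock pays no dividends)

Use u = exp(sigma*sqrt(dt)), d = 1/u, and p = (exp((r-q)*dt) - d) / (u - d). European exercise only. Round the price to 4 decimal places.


dt = T/N = 1.000000
u = exp(sigma*sqrt(dt)) = 1.648721; d = 1/u = 0.606531
p = (exp((r-q)*dt) - d) / (u - d) = 0.407752
Discount per step: exp(-r*dt) = 0.969476
Stock lattice S(k, i) with i counting down-moves:
  k=0: S(0,0) = 9.2800
  k=1: S(1,0) = 15.3001; S(1,1) = 5.6286
  k=2: S(2,0) = 25.2257; S(2,1) = 9.2800; S(2,2) = 3.4139
Terminal payoffs V(N, i) = max(S_T - K, 0):
  V(2,0) = 16.605655; V(2,1) = 0.660000; V(2,2) = 0.000000
Backward induction: V(k, i) = exp(-r*dt) * [p * V(k+1, i) + (1-p) * V(k+1, i+1)].
  V(1,0) = exp(-r*dt) * [p*16.605655 + (1-p)*0.660000] = 6.943254
  V(1,1) = exp(-r*dt) * [p*0.660000 + (1-p)*0.000000] = 0.260901
  V(0,0) = exp(-r*dt) * [p*6.943254 + (1-p)*0.260901] = 2.894506

Answer: Price = V(0,0) = 2.8945


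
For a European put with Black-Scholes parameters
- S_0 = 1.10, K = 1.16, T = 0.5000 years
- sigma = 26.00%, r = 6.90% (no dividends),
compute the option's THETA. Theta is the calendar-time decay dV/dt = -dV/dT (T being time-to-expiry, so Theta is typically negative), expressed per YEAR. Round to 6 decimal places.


d1 = -0.0093002236; d2 = -0.1931479868
phi(d1) = 0.3989250277; exp(-qT) = 1.0000000000; exp(-rT) = 0.9660883397
Theta = -S*exp(-qT)*phi(d1)*sigma/(2*sqrt(T)) + r*K*exp(-rT)*N(-d2) - q*S*exp(-qT)*N(-d1)
N(-d1) = 0.5037101989; N(-d2) = 0.5765784639; sqrt(T) = 0.7071067812
Term 1 = -1.1000 * 1.0000000000 * 0.3989250277 * 0.2600 / (2 * 0.7071067812) = -0.0806756214
Term 2 = 0.0690 * 1.1600 * 0.9660883397 * 0.5765784639 = 0.0445843395
Term 3 = 0 (no dividend yield, q = 0)
Theta = -0.0806756214 + (0.0445843395) + (0.0000000000) = -0.036091

Answer: Theta = -0.036091


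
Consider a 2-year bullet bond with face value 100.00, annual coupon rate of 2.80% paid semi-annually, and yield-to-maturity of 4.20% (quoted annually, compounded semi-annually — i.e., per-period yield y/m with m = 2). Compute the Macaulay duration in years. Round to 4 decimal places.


Answer: Macaulay duration = 1.9583 years

Derivation:
Coupon per period c = face * coupon_rate / m = 1.400000
Periods per year m = 2; per-period yield y/m = 0.021000
Number of cashflows N = 4
Cashflows (t years, CF_t, discount factor 1/(1+y/m)^(m*t), PV):
  t = 0.5000: CF_t = 1.400000, DF = 0.979432, PV = 1.371205
  t = 1.0000: CF_t = 1.400000, DF = 0.959287, PV = 1.343002
  t = 1.5000: CF_t = 1.400000, DF = 0.939556, PV = 1.315379
  t = 2.0000: CF_t = 101.400000, DF = 0.920231, PV = 93.311460
Price P = sum_t PV_t = 97.341046
Macaulay numerator sum_t t * PV_t:
  t * PV_t at t = 0.5000: 0.685602
  t * PV_t at t = 1.0000: 1.343002
  t * PV_t at t = 1.5000: 1.973068
  t * PV_t at t = 2.0000: 186.622921
Macaulay duration D = (sum_t t * PV_t) / P = 190.624593 / 97.341046 = 1.958317
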